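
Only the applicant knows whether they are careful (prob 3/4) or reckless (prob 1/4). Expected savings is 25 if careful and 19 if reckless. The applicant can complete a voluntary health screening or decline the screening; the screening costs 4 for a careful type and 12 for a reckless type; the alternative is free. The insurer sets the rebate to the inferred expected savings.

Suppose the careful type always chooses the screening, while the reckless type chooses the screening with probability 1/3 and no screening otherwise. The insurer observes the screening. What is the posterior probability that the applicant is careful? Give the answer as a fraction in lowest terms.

9/10

P(the screening) = (3/4)·1 + (1/4)·(1/3) = 5/6.
By Bayes' rule, P(careful | the screening) = (3/4) / (5/6) = 9/10.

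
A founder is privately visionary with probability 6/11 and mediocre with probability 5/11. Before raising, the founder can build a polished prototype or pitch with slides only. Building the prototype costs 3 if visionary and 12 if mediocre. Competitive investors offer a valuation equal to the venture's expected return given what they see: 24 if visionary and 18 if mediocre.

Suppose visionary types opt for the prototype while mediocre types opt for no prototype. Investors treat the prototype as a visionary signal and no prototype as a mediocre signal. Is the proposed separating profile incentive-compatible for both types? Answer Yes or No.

Under these beliefs, the prototype earns valuation 24 and no prototype earns valuation 18.
visionary: the prototype nets 24 − 3 = 21; no prototype nets 18. visionary prefers the prototype.
mediocre: the prototype nets 24 − 12 = 12; no prototype nets 18. mediocre prefers no prototype.
Neither type deviates, so the separating profile is an equilibrium.

Yes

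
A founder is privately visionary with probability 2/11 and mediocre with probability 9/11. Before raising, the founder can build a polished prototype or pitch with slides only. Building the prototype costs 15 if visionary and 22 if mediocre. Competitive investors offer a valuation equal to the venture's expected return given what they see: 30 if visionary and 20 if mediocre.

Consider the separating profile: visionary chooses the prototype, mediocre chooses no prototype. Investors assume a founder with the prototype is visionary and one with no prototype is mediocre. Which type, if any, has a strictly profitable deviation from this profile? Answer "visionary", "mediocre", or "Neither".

visionary

The prototype pays 30; no prototype pays 20.
visionary: assigned the prototype, nets 30 − 15 = 15; deviating to no prototype nets 20.
mediocre: assigned no prototype, nets 20; deviating to the prototype nets 30 − 22 = 8.
The visionary type gains 5 by deviating.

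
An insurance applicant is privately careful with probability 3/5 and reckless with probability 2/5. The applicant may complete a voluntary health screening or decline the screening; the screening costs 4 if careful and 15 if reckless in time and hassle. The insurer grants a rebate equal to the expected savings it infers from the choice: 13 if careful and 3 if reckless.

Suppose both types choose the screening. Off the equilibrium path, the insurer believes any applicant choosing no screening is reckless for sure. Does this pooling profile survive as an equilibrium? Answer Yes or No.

On path, the insurer holds the prior and pays 3/5·13 + 2/5·3 = 9. Off path (no screening), believing reckless, it pays 3.
careful: the screening nets 9 − 4 = 5; no screening nets 3. careful stays.
reckless: the screening nets 9 − 15 = -6; no screening nets 3. reckless would deviate.
A type deviates, so pooling fails.

No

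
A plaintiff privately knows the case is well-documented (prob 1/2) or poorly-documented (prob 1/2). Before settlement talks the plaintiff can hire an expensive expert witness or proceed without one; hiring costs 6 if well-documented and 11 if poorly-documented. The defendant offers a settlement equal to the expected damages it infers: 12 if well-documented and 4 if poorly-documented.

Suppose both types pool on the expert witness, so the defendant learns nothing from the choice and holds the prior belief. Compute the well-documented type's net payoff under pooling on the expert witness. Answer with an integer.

Pooled settlement = 1/2·12 + 1/2·4 = 8.
well-documented pays cost 6 for the expert witness, so net payoff = 8 − 6 = 2.

2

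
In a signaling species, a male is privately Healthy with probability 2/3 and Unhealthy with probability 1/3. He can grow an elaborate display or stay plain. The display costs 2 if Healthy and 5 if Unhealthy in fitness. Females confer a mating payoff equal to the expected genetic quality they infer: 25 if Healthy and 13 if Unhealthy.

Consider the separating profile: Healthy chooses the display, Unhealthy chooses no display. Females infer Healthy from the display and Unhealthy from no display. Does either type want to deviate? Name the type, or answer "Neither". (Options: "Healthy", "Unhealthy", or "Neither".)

The display pays 25; no display pays 13.
Healthy: assigned the display, nets 25 − 2 = 23; deviating to no display nets 13.
Unhealthy: assigned no display, nets 13; deviating to the display nets 25 − 5 = 20.
The Unhealthy type gains 7 by deviating.

Unhealthy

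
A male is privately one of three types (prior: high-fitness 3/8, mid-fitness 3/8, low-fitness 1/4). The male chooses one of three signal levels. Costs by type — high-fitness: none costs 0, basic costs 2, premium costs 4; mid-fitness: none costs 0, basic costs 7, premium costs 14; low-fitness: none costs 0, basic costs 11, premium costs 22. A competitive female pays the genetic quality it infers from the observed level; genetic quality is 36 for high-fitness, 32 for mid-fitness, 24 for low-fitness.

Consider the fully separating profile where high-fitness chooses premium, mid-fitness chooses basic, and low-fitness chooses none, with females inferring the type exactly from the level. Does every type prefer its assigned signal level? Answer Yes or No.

Separating mating payoffs: premium → 36, basic → 32, none → 24.
high-fitness (assigned premium): none: 24 − 0 = 24; basic: 32 − 2 = 30; premium: 36 − 4 = 32. high-fitness stays.
mid-fitness (assigned basic): none: 24 − 0 = 24; basic: 32 − 7 = 25; premium: 36 − 14 = 22. mid-fitness stays.
low-fitness (assigned none): none: 24 − 0 = 24; basic: 32 − 11 = 21; premium: 36 − 22 = 14. low-fitness stays.
Every type prefers its assigned level; separation holds.

Yes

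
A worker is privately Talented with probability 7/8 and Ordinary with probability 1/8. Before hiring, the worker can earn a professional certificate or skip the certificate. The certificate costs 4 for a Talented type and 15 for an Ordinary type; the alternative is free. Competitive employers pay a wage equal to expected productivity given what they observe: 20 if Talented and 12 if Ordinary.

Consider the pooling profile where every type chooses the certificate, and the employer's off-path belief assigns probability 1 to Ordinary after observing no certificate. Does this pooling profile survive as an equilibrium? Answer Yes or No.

On path, the employer holds the prior and pays 7/8·20 + 1/8·12 = 19. Off path (no certificate), believing Ordinary, it pays 12.
Talented: the certificate nets 19 − 4 = 15; no certificate nets 12. Talented stays.
Ordinary: the certificate nets 19 − 15 = 4; no certificate nets 12. Ordinary would deviate.
A type deviates, so pooling fails.

No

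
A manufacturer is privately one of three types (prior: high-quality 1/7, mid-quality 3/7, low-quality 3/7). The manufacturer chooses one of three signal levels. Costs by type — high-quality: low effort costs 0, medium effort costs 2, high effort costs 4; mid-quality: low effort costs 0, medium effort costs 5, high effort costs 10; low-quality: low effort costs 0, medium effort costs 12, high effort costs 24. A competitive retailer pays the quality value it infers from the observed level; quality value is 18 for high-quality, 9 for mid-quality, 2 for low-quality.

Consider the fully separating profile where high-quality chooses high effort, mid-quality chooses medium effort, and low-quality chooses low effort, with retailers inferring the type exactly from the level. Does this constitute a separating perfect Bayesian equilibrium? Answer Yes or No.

No

Separating prices: high effort → 18, medium effort → 9, low effort → 2.
high-quality (assigned high effort): low effort: 2 − 0 = 2; medium effort: 9 − 2 = 7; high effort: 18 − 4 = 14. high-quality stays.
mid-quality (assigned medium effort): low effort: 2 − 0 = 2; medium effort: 9 − 5 = 4; high effort: 18 − 10 = 8. mid-quality prefers high effort.
low-quality (assigned low effort): low effort: 2 − 0 = 2; medium effort: 9 − 12 = -3; high effort: 18 − 24 = -6. low-quality stays.
At least one type deviates; the separating profile fails.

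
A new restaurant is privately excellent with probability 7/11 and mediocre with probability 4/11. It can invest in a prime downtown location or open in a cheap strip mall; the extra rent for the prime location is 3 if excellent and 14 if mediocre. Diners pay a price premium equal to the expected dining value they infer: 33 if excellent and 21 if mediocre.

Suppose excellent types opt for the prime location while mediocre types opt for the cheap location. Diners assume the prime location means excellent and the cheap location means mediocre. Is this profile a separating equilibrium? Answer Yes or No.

Under these beliefs, the prime location earns price premium 33 and the cheap location earns price premium 21.
excellent: the prime location nets 33 − 3 = 30; the cheap location nets 21. excellent prefers the prime location.
mediocre: the prime location nets 33 − 14 = 19; the cheap location nets 21. mediocre prefers the cheap location.
Neither type deviates, so the separating profile is an equilibrium.

Yes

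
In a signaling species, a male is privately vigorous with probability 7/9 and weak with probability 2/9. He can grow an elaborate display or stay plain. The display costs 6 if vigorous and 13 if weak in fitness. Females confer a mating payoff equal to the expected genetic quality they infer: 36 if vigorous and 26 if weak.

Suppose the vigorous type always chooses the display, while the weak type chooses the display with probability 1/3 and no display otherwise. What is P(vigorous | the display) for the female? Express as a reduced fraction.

21/23

P(the display) = (7/9)·1 + (2/9)·(1/3) = 23/27.
By Bayes' rule, P(vigorous | the display) = (7/9) / (23/27) = 21/23.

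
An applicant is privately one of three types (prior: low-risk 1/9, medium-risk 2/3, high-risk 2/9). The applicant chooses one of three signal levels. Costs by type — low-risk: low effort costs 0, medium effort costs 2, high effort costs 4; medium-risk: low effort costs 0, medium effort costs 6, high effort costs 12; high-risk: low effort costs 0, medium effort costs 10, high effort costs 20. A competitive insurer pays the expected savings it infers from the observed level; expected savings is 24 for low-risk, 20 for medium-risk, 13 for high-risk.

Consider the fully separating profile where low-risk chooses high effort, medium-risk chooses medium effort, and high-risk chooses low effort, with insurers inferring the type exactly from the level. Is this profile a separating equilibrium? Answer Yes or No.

Separating rebates: high effort → 24, medium effort → 20, low effort → 13.
low-risk (assigned high effort): low effort: 13 − 0 = 13; medium effort: 20 − 2 = 18; high effort: 24 − 4 = 20. low-risk stays.
medium-risk (assigned medium effort): low effort: 13 − 0 = 13; medium effort: 20 − 6 = 14; high effort: 24 − 12 = 12. medium-risk stays.
high-risk (assigned low effort): low effort: 13 − 0 = 13; medium effort: 20 − 10 = 10; high effort: 24 − 20 = 4. high-risk stays.
Every type prefers its assigned level; separation holds.

Yes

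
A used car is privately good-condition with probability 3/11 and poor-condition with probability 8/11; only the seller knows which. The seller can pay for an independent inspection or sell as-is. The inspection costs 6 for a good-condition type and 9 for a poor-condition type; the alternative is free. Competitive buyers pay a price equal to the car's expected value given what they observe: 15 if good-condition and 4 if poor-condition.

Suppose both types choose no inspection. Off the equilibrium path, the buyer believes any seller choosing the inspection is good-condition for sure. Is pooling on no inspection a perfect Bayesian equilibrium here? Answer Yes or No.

No

On path, the buyer holds the prior and pays 3/11·15 + 8/11·4 = 7. Off path (the inspection), believing good-condition, it pays 15.
good-condition: no inspection nets 7; the inspection nets 15 − 6 = 9. good-condition would deviate.
poor-condition: no inspection nets 7; the inspection nets 15 − 9 = 6. poor-condition stays.
A type deviates, so pooling fails.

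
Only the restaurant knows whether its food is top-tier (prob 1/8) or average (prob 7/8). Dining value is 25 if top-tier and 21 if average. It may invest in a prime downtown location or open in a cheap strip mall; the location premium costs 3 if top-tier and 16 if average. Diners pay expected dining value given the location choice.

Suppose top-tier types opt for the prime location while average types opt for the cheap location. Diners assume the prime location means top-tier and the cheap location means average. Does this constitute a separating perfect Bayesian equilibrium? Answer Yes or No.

Under these beliefs, the prime location earns price premium 25 and the cheap location earns price premium 21.
top-tier: the prime location nets 25 − 3 = 22; the cheap location nets 21. top-tier prefers the prime location.
average: the prime location nets 25 − 16 = 9; the cheap location nets 21. average prefers the cheap location.
Neither type deviates, so the separating profile is an equilibrium.

Yes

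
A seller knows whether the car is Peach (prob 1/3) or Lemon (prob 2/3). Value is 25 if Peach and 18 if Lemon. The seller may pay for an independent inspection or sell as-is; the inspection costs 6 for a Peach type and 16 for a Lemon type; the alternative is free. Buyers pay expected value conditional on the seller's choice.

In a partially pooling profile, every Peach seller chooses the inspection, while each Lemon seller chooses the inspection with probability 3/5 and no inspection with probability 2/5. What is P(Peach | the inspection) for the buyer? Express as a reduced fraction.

5/11

P(the inspection) = (1/3)·1 + (2/3)·(3/5) = 11/15.
By Bayes' rule, P(Peach | the inspection) = (1/3) / (11/15) = 5/11.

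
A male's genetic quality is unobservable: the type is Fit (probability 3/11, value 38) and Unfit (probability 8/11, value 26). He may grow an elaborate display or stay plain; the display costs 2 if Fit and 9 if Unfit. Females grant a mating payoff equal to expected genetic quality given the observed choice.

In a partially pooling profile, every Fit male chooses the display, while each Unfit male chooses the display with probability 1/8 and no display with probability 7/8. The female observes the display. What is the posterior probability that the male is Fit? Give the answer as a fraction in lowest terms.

3/4

P(the display) = (3/11)·1 + (8/11)·(1/8) = 4/11.
By Bayes' rule, P(Fit | the display) = (3/11) / (4/11) = 3/4.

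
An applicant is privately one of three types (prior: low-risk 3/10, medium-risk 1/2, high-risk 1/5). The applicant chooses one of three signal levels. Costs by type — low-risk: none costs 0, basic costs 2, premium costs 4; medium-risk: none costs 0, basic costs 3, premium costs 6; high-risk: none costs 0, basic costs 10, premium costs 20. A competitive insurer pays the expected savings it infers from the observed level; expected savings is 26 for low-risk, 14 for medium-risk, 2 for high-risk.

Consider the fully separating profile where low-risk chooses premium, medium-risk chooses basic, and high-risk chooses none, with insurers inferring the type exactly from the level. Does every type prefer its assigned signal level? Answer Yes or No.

Separating rebates: premium → 26, basic → 14, none → 2.
low-risk (assigned premium): none: 2 − 0 = 2; basic: 14 − 2 = 12; premium: 26 − 4 = 22. low-risk stays.
medium-risk (assigned basic): none: 2 − 0 = 2; basic: 14 − 3 = 11; premium: 26 − 6 = 20. medium-risk prefers premium.
high-risk (assigned none): none: 2 − 0 = 2; basic: 14 − 10 = 4; premium: 26 − 20 = 6. high-risk prefers premium.
At least one type deviates; the separating profile fails.

No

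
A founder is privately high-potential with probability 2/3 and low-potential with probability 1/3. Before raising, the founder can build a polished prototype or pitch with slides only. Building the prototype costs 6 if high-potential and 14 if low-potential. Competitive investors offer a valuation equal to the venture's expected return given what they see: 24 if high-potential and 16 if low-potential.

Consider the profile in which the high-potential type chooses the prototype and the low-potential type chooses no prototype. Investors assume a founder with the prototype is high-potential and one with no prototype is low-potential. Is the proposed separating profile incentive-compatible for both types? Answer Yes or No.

Yes

Under these beliefs, the prototype earns valuation 24 and no prototype earns valuation 16.
high-potential: the prototype nets 24 − 6 = 18; no prototype nets 16. high-potential prefers the prototype.
low-potential: the prototype nets 24 − 14 = 10; no prototype nets 16. low-potential prefers no prototype.
Neither type deviates, so the separating profile is an equilibrium.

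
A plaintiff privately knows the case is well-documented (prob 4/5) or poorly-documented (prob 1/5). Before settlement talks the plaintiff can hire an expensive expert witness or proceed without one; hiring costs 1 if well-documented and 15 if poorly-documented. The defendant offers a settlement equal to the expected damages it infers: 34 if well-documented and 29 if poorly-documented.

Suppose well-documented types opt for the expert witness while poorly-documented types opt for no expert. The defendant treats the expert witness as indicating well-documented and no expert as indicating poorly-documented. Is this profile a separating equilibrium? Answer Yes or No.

Under these beliefs, the expert witness earns settlement 34 and no expert earns settlement 29.
well-documented: the expert witness nets 34 − 1 = 33; no expert nets 29. well-documented prefers the expert witness.
poorly-documented: the expert witness nets 34 − 15 = 19; no expert nets 29. poorly-documented prefers no expert.
Neither type deviates, so the separating profile is an equilibrium.

Yes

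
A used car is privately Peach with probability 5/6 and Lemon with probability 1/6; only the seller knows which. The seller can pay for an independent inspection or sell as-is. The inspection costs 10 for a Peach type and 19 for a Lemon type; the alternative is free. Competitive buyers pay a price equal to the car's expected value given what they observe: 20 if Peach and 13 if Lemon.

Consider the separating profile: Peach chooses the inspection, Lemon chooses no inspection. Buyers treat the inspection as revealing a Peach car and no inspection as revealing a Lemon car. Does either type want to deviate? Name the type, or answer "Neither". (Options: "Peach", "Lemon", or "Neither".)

The inspection pays 20; no inspection pays 13.
Peach: assigned the inspection, nets 20 − 10 = 10; deviating to no inspection nets 13.
Lemon: assigned no inspection, nets 13; deviating to the inspection nets 20 − 19 = 1.
The Peach type gains 3 by deviating.

Peach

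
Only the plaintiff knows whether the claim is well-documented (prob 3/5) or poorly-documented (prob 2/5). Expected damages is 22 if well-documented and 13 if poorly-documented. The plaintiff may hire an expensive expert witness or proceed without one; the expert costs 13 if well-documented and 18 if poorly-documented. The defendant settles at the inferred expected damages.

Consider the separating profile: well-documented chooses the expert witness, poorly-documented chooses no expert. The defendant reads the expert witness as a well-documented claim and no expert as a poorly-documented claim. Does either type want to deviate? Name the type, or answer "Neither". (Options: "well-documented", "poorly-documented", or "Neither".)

The expert witness pays 22; no expert pays 13.
well-documented: assigned the expert witness, nets 22 − 13 = 9; deviating to no expert nets 13.
poorly-documented: assigned no expert, nets 13; deviating to the expert witness nets 22 − 18 = 4.
The well-documented type gains 4 by deviating.

well-documented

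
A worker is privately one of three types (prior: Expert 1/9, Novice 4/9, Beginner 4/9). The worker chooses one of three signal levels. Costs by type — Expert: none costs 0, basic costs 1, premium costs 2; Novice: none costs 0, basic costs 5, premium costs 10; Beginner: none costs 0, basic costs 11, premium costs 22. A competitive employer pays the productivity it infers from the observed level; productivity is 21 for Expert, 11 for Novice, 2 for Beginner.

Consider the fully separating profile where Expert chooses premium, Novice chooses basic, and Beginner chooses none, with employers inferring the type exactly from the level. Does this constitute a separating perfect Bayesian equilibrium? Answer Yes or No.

Separating wages: premium → 21, basic → 11, none → 2.
Expert (assigned premium): none: 2 − 0 = 2; basic: 11 − 1 = 10; premium: 21 − 2 = 19. Expert stays.
Novice (assigned basic): none: 2 − 0 = 2; basic: 11 − 5 = 6; premium: 21 − 10 = 11. Novice prefers premium.
Beginner (assigned none): none: 2 − 0 = 2; basic: 11 − 11 = 0; premium: 21 − 22 = -1. Beginner stays.
At least one type deviates; the separating profile fails.

No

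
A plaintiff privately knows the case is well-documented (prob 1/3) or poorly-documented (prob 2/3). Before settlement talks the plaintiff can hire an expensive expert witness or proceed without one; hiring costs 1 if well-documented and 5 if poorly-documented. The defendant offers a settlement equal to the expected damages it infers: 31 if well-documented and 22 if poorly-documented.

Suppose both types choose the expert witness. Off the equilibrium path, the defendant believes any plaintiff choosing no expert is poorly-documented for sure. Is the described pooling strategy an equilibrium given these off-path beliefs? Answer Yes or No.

On path, the defendant holds the prior and pays 1/3·31 + 2/3·22 = 25. Off path (no expert), believing poorly-documented, it pays 22.
well-documented: the expert witness nets 25 − 1 = 24; no expert nets 22. well-documented stays.
poorly-documented: the expert witness nets 25 − 5 = 20; no expert nets 22. poorly-documented would deviate.
A type deviates, so pooling fails.

No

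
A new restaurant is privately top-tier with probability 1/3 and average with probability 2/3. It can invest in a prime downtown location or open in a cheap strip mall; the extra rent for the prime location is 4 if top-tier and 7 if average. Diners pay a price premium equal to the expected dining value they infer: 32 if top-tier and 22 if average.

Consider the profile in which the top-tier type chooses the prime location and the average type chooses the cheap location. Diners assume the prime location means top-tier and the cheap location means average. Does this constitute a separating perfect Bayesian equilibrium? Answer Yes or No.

No

Under these beliefs, the prime location earns price premium 32 and the cheap location earns price premium 22.
top-tier: the prime location nets 32 − 4 = 28; the cheap location nets 22. top-tier prefers the prime location.
average: the prime location nets 32 − 7 = 25; the cheap location nets 22. average would deviate to the prime location.
average has a profitable deviation, so the profile is not an equilibrium.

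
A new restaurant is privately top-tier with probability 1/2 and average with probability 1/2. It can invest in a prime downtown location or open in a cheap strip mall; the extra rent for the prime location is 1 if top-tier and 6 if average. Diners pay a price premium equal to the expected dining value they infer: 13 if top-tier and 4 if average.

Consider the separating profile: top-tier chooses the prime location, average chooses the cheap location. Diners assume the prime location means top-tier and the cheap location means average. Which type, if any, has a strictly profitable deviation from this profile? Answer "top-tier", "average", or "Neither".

The prime location pays 13; the cheap location pays 4.
top-tier: assigned the prime location, nets 13 − 1 = 12; deviating to the cheap location nets 4.
average: assigned the cheap location, nets 4; deviating to the prime location nets 13 − 6 = 7.
The average type gains 3 by deviating.

average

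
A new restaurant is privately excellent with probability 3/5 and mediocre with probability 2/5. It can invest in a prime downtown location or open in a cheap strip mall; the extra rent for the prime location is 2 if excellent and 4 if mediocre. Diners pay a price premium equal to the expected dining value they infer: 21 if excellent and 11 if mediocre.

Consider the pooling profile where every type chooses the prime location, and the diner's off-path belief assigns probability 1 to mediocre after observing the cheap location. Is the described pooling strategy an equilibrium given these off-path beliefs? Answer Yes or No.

Yes

On path, the diner holds the prior and pays 3/5·21 + 2/5·11 = 17. Off path (the cheap location), believing mediocre, it pays 11.
excellent: the prime location nets 17 − 2 = 15; the cheap location nets 11. excellent stays.
mediocre: the prime location nets 17 − 4 = 13; the cheap location nets 11. mediocre stays.
No type deviates, so pooling is sustained.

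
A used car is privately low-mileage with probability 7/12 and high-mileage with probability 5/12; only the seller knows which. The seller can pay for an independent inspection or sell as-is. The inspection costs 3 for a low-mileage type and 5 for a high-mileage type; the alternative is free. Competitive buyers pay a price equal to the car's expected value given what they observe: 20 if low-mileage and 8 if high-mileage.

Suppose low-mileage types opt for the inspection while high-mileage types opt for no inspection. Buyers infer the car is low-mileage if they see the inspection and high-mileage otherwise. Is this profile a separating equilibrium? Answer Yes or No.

No

Under these beliefs, the inspection earns price 20 and no inspection earns price 8.
low-mileage: the inspection nets 20 − 3 = 17; no inspection nets 8. low-mileage prefers the inspection.
high-mileage: the inspection nets 20 − 5 = 15; no inspection nets 8. high-mileage would deviate to the inspection.
high-mileage has a profitable deviation, so the profile is not an equilibrium.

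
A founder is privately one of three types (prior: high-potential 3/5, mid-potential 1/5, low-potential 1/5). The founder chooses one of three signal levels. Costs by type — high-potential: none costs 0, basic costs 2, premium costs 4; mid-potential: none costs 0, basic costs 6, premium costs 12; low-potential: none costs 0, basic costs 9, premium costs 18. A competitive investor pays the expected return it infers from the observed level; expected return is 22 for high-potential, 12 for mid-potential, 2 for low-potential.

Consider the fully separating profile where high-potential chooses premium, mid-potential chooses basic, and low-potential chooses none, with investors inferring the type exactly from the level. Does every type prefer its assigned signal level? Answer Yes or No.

No

Separating valuations: premium → 22, basic → 12, none → 2.
high-potential (assigned premium): none: 2 − 0 = 2; basic: 12 − 2 = 10; premium: 22 − 4 = 18. high-potential stays.
mid-potential (assigned basic): none: 2 − 0 = 2; basic: 12 − 6 = 6; premium: 22 − 12 = 10. mid-potential prefers premium.
low-potential (assigned none): none: 2 − 0 = 2; basic: 12 − 9 = 3; premium: 22 − 18 = 4. low-potential prefers premium.
At least one type deviates; the separating profile fails.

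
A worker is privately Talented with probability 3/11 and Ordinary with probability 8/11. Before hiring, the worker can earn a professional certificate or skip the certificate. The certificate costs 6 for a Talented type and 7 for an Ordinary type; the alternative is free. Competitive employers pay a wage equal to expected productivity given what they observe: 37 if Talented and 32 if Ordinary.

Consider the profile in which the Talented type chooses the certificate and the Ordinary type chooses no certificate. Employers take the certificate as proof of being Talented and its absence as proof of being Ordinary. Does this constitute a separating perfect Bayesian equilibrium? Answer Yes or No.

Under these beliefs, the certificate earns wage 37 and no certificate earns wage 32.
Talented: the certificate nets 37 − 6 = 31; no certificate nets 32. Talented would deviate to no certificate.
Ordinary: the certificate nets 37 − 7 = 30; no certificate nets 32. Ordinary prefers no certificate.
Talented has a profitable deviation, so the profile is not an equilibrium.

No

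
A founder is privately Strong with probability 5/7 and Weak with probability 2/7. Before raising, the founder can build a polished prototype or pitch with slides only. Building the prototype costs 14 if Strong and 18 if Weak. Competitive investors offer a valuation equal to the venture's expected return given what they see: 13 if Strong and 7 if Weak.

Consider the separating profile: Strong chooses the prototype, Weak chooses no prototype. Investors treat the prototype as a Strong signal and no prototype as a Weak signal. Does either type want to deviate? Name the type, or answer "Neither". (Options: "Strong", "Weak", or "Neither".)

Strong

The prototype pays 13; no prototype pays 7.
Strong: assigned the prototype, nets 13 − 14 = -1; deviating to no prototype nets 7.
Weak: assigned no prototype, nets 7; deviating to the prototype nets 13 − 18 = -5.
The Strong type gains 8 by deviating.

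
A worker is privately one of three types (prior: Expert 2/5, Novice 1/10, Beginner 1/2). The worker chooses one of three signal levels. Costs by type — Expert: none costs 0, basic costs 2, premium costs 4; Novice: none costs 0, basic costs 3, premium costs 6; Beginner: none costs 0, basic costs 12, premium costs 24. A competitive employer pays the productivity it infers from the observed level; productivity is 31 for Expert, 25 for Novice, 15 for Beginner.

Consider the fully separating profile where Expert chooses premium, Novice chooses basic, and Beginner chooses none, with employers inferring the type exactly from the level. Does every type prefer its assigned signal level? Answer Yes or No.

Separating wages: premium → 31, basic → 25, none → 15.
Expert (assigned premium): none: 15 − 0 = 15; basic: 25 − 2 = 23; premium: 31 − 4 = 27. Expert stays.
Novice (assigned basic): none: 15 − 0 = 15; basic: 25 − 3 = 22; premium: 31 − 6 = 25. Novice prefers premium.
Beginner (assigned none): none: 15 − 0 = 15; basic: 25 − 12 = 13; premium: 31 − 24 = 7. Beginner stays.
At least one type deviates; the separating profile fails.

No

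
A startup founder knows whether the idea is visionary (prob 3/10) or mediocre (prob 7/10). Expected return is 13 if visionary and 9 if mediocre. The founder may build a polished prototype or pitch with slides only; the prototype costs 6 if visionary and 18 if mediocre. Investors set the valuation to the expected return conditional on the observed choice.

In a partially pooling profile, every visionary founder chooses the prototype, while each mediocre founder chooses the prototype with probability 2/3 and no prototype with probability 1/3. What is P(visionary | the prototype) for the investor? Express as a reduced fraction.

9/23

P(the prototype) = (3/10)·1 + (7/10)·(2/3) = 23/30.
By Bayes' rule, P(visionary | the prototype) = (3/10) / (23/30) = 9/23.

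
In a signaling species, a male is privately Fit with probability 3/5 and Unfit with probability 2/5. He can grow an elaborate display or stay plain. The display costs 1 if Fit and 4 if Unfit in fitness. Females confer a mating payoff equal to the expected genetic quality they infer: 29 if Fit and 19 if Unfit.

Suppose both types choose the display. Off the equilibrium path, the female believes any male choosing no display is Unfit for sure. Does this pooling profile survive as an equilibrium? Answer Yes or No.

On path, the female holds the prior and pays 3/5·29 + 2/5·19 = 25. Off path (no display), believing Unfit, it pays 19.
Fit: the display nets 25 − 1 = 24; no display nets 19. Fit stays.
Unfit: the display nets 25 − 4 = 21; no display nets 19. Unfit stays.
No type deviates, so pooling is sustained.

Yes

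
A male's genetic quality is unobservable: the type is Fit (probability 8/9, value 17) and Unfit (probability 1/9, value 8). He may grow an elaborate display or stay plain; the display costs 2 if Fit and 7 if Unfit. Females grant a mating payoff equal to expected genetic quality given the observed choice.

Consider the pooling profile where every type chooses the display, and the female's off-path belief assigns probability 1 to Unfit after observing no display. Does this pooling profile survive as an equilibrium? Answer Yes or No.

Yes

On path, the female holds the prior and pays 8/9·17 + 1/9·8 = 16. Off path (no display), believing Unfit, it pays 8.
Fit: the display nets 16 − 2 = 14; no display nets 8. Fit stays.
Unfit: the display nets 16 − 7 = 9; no display nets 8. Unfit stays.
No type deviates, so pooling is sustained.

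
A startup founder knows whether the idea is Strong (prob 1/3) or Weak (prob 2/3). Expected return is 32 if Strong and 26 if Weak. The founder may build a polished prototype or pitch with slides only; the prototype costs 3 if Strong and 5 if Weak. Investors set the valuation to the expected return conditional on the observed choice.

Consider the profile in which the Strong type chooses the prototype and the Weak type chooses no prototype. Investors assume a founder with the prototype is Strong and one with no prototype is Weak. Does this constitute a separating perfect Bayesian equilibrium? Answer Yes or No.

Under these beliefs, the prototype earns valuation 32 and no prototype earns valuation 26.
Strong: the prototype nets 32 − 3 = 29; no prototype nets 26. Strong prefers the prototype.
Weak: the prototype nets 32 − 5 = 27; no prototype nets 26. Weak would deviate to the prototype.
Weak has a profitable deviation, so the profile is not an equilibrium.

No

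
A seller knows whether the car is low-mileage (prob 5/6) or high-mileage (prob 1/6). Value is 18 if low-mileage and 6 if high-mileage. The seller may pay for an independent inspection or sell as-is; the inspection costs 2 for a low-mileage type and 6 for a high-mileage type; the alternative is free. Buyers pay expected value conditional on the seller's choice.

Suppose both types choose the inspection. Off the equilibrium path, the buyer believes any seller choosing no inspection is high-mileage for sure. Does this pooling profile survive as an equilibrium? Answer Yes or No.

Yes

On path, the buyer holds the prior and pays 5/6·18 + 1/6·6 = 16. Off path (no inspection), believing high-mileage, it pays 6.
low-mileage: the inspection nets 16 − 2 = 14; no inspection nets 6. low-mileage stays.
high-mileage: the inspection nets 16 − 6 = 10; no inspection nets 6. high-mileage stays.
No type deviates, so pooling is sustained.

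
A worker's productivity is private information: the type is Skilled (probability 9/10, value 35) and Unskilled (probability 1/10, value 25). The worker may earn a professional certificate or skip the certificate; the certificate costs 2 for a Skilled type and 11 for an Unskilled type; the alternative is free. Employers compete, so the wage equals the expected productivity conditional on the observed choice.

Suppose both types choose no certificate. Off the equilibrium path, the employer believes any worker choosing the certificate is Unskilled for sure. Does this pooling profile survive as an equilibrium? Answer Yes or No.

Yes

On path, the employer holds the prior and pays 9/10·35 + 1/10·25 = 34. Off path (the certificate), believing Unskilled, it pays 25.
Skilled: no certificate nets 34; the certificate nets 25 − 2 = 23. Skilled stays.
Unskilled: no certificate nets 34; the certificate nets 25 − 11 = 14. Unskilled stays.
No type deviates, so pooling is sustained.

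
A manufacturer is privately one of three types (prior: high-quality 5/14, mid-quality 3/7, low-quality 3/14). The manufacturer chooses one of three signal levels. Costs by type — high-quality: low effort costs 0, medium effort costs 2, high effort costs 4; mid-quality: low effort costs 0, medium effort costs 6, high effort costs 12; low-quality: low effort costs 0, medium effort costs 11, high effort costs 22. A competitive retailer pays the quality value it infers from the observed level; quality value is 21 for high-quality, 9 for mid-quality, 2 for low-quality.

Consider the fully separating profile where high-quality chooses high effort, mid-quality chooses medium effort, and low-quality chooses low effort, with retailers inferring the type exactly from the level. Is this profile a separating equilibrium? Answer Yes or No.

No

Separating prices: high effort → 21, medium effort → 9, low effort → 2.
high-quality (assigned high effort): low effort: 2 − 0 = 2; medium effort: 9 − 2 = 7; high effort: 21 − 4 = 17. high-quality stays.
mid-quality (assigned medium effort): low effort: 2 − 0 = 2; medium effort: 9 − 6 = 3; high effort: 21 − 12 = 9. mid-quality prefers high effort.
low-quality (assigned low effort): low effort: 2 − 0 = 2; medium effort: 9 − 11 = -2; high effort: 21 − 22 = -1. low-quality stays.
At least one type deviates; the separating profile fails.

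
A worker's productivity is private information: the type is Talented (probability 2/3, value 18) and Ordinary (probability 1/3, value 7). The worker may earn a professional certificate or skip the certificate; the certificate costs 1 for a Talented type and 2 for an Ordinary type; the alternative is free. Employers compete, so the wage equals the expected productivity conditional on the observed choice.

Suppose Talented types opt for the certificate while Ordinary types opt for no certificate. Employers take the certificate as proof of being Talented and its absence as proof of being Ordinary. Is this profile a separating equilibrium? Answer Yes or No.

No

Under these beliefs, the certificate earns wage 18 and no certificate earns wage 7.
Talented: the certificate nets 18 − 1 = 17; no certificate nets 7. Talented prefers the certificate.
Ordinary: the certificate nets 18 − 2 = 16; no certificate nets 7. Ordinary would deviate to the certificate.
Ordinary has a profitable deviation, so the profile is not an equilibrium.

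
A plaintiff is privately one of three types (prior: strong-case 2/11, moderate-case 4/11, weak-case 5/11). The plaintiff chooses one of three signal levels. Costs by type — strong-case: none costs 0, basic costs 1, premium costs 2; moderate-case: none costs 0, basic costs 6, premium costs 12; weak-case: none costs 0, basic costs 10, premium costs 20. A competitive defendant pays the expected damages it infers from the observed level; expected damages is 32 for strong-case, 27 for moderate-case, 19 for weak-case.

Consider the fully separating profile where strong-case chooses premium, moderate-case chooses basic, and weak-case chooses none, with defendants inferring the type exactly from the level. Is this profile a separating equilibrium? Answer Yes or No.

Yes

Separating settlements: premium → 32, basic → 27, none → 19.
strong-case (assigned premium): none: 19 − 0 = 19; basic: 27 − 1 = 26; premium: 32 − 2 = 30. strong-case stays.
moderate-case (assigned basic): none: 19 − 0 = 19; basic: 27 − 6 = 21; premium: 32 − 12 = 20. moderate-case stays.
weak-case (assigned none): none: 19 − 0 = 19; basic: 27 − 10 = 17; premium: 32 − 20 = 12. weak-case stays.
Every type prefers its assigned level; separation holds.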